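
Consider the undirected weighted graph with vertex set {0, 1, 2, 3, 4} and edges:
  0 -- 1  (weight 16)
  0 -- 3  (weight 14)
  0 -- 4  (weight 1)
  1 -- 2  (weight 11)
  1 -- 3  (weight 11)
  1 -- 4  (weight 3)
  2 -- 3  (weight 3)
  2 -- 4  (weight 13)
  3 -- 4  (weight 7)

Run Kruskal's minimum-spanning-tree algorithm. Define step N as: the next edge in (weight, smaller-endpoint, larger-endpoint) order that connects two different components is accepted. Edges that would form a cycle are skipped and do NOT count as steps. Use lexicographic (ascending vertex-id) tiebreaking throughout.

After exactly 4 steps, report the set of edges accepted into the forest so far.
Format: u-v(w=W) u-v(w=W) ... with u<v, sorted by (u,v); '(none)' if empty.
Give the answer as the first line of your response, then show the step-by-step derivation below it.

0-4(w=1) 1-4(w=3) 2-3(w=3) 3-4(w=7)

step 1: add edge 0-4 (w=1); MST = {0-4(w=1)}
step 2: add edge 1-4 (w=3); MST = {0-4(w=1) 1-4(w=3)}
step 3: add edge 2-3 (w=3); MST = {0-4(w=1) 1-4(w=3) 2-3(w=3)}
step 4: add edge 3-4 (w=7); MST = {0-4(w=1) 1-4(w=3) 2-3(w=3) 3-4(w=7)}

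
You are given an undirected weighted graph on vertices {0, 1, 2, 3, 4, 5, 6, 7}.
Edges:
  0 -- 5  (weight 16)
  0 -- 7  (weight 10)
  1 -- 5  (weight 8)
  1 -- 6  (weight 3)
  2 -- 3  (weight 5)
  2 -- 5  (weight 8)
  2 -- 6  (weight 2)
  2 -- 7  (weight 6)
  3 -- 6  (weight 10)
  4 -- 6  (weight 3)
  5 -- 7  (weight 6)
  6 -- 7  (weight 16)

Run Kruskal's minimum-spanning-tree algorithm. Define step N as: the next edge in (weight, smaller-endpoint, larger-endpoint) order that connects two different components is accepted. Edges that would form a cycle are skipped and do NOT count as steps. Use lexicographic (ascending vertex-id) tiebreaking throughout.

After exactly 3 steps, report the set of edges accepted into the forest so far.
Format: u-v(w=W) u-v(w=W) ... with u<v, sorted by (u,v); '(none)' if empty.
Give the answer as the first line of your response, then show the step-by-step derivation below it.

1-6(w=3) 2-6(w=2) 4-6(w=3)

step 1: add edge 2-6 (w=2); MST = {2-6(w=2)}
step 2: add edge 1-6 (w=3); MST = {1-6(w=3) 2-6(w=2)}
step 3: add edge 4-6 (w=3); MST = {1-6(w=3) 2-6(w=2) 4-6(w=3)}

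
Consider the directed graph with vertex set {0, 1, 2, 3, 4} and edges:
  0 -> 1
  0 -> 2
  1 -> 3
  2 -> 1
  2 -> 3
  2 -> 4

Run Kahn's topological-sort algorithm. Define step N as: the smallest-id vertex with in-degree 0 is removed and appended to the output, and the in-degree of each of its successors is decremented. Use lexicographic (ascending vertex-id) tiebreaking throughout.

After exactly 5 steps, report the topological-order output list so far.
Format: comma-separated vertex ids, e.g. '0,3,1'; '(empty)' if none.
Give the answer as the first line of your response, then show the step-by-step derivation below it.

0,2,1,3,4

step 1: output 0; order=[0]; indeg=(0,1,0,2,1)
step 2: output 2; order=[0,2]; indeg=(0,0,0,1,0)
step 3: output 1; order=[0,2,1]; indeg=(0,0,0,0,0)
step 4: output 3; order=[0,2,1,3]; indeg=(0,0,0,0,0)
step 5: output 4; order=[0,2,1,3,4]; indeg=(0,0,0,0,0)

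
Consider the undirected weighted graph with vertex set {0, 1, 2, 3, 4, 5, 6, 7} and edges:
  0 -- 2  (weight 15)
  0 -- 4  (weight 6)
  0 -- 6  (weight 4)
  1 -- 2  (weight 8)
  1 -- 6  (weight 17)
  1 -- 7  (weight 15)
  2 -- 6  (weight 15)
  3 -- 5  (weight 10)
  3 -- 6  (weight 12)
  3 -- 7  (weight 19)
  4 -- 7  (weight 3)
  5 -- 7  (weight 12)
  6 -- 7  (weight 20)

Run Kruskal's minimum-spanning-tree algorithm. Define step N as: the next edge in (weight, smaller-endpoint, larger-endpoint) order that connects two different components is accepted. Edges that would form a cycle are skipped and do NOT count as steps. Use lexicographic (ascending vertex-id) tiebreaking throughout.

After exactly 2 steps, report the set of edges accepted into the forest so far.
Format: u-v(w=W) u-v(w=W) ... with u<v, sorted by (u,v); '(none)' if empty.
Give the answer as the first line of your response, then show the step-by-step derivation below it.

0-6(w=4) 4-7(w=3)

step 1: add edge 4-7 (w=3); MST = {4-7(w=3)}
step 2: add edge 0-6 (w=4); MST = {0-6(w=4) 4-7(w=3)}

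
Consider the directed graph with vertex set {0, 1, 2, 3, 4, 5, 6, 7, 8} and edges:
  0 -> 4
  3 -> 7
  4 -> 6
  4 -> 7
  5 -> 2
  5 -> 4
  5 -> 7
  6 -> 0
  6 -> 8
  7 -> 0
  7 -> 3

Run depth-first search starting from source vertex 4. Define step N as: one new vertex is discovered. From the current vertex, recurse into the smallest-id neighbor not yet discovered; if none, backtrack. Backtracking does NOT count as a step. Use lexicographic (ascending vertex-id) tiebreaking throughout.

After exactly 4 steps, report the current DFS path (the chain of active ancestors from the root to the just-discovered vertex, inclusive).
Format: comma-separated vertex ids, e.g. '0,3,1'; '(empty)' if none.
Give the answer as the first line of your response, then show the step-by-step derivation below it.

4,6,8

step 1: discover 4; path=4; order=4
step 2: discover 6; path=4>6; order=4,6
step 3: discover 0; path=4>6>0; order=4,6,0
step 4: discover 8; path=4>6>8; order=4,6,0,8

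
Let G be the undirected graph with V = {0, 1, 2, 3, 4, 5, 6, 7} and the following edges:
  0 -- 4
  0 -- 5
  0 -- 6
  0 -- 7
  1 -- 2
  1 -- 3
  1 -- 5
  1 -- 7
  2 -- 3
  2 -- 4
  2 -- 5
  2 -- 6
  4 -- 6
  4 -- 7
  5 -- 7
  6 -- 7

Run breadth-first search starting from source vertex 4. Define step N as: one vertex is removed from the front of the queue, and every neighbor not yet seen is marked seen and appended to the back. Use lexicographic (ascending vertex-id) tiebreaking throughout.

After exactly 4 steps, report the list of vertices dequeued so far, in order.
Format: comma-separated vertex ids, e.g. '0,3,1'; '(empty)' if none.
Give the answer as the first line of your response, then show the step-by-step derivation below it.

4,0,2,6

step 1: dequeue 4; queue=[0,2,6,7]; order=4
step 2: dequeue 0; queue=[2,6,7,5]; order=4,0
step 3: dequeue 2; queue=[6,7,5,1,3]; order=4,0,2
step 4: dequeue 6; queue=[7,5,1,3]; order=4,0,2,6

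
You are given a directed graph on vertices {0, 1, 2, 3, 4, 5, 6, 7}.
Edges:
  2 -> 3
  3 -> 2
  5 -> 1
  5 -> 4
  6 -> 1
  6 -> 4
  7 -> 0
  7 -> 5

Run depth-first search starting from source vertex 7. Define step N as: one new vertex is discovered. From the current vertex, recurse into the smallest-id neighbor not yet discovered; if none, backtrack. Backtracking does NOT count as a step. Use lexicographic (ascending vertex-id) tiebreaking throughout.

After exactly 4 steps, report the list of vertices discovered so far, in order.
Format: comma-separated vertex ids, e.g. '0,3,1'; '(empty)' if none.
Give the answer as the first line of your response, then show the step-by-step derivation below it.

7,0,5,1

step 1: discover 7; path=7; order=7
step 2: discover 0; path=7>0; order=7,0
step 3: discover 5; path=7>5; order=7,0,5
step 4: discover 1; path=7>5>1; order=7,0,5,1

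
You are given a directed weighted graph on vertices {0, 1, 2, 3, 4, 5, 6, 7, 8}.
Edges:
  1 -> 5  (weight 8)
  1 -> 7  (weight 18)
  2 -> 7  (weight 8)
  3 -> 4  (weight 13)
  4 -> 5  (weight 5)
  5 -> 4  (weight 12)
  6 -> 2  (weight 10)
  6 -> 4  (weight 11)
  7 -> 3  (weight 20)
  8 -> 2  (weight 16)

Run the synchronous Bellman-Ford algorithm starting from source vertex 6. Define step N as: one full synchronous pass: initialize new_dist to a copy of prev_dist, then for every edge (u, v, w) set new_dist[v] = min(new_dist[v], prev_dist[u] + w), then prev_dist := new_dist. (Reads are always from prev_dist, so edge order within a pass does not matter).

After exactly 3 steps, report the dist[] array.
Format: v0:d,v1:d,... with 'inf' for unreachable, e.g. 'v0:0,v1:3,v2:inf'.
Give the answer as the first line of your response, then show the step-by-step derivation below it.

v0:inf,v1:inf,v2:10,v3:38,v4:11,v5:16,v6:0,v7:18,v8:inf

step 1: dist = v0:inf,v1:inf,v2:10,v3:inf,v4:11,v5:inf,v6:0,v7:inf,v8:inf
step 2: dist = v0:inf,v1:inf,v2:10,v3:inf,v4:11,v5:16,v6:0,v7:18,v8:inf
step 3: dist = v0:inf,v1:inf,v2:10,v3:38,v4:11,v5:16,v6:0,v7:18,v8:inf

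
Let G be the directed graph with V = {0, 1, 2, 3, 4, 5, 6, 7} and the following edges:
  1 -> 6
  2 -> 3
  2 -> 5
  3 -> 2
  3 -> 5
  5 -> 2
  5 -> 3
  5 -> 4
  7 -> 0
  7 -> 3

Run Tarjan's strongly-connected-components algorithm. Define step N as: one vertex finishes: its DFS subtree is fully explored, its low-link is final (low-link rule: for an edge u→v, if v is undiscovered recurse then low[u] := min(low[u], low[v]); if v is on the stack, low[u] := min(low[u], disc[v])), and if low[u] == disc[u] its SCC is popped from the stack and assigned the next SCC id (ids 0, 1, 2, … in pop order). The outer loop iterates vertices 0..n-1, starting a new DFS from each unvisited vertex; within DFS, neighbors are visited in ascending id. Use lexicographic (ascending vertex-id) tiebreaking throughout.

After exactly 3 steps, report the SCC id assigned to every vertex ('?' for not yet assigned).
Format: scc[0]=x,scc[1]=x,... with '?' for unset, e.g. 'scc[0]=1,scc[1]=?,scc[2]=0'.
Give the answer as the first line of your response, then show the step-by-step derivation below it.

scc[0]=0,scc[1]=2,scc[2]=?,scc[3]=?,scc[4]=?,scc[5]=?,scc[6]=1,scc[7]=?

step 1: low=(low[0]=0,low[1]=?,low[2]=?,low[3]=?,low[4]=?,low[5]=?,low[6]=?,low[7]=?); scc=(scc[0]=0,scc[1]=?,scc[2]=?,scc[3]=?,scc[4]=?,scc[5]=?,scc[6]=?,scc[7]=?)
step 2: low=(low[0]=0,low[1]=1,low[2]=?,low[3]=?,low[4]=?,low[5]=?,low[6]=2,low[7]=?); scc=(scc[0]=0,scc[1]=?,scc[2]=?,scc[3]=?,scc[4]=?,scc[5]=?,scc[6]=1,scc[7]=?)
step 3: low=(low[0]=0,low[1]=1,low[2]=?,low[3]=?,low[4]=?,low[5]=?,low[6]=2,low[7]=?); scc=(scc[0]=0,scc[1]=2,scc[2]=?,scc[3]=?,scc[4]=?,scc[5]=?,scc[6]=1,scc[7]=?)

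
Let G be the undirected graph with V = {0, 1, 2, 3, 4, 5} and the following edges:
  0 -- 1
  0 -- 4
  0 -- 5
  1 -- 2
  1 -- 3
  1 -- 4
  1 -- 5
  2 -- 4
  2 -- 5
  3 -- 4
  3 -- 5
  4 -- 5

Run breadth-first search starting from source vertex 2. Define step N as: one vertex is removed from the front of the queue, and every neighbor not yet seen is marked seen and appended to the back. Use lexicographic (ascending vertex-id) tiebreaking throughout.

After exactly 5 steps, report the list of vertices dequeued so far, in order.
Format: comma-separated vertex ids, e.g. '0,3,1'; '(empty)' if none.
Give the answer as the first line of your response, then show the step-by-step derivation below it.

2,1,4,5,0

step 1: dequeue 2; queue=[1,4,5]; order=2
step 2: dequeue 1; queue=[4,5,0,3]; order=2,1
step 3: dequeue 4; queue=[5,0,3]; order=2,1,4
step 4: dequeue 5; queue=[0,3]; order=2,1,4,5
step 5: dequeue 0; queue=[3]; order=2,1,4,5,0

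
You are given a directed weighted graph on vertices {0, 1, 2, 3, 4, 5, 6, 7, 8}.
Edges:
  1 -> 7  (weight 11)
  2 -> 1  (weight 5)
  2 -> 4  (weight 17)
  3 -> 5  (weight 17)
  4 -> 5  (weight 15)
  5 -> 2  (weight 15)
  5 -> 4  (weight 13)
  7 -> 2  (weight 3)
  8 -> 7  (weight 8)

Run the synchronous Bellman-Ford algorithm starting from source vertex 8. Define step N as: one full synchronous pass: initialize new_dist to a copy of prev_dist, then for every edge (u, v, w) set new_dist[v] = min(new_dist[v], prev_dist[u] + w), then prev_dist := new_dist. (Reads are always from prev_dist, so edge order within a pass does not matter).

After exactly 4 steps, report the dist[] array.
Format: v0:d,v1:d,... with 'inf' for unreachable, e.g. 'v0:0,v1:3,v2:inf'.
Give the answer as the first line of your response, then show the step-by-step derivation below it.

v0:inf,v1:16,v2:11,v3:inf,v4:28,v5:43,v6:inf,v7:8,v8:0

step 1: dist = v0:inf,v1:inf,v2:inf,v3:inf,v4:inf,v5:inf,v6:inf,v7:8,v8:0
step 2: dist = v0:inf,v1:inf,v2:11,v3:inf,v4:inf,v5:inf,v6:inf,v7:8,v8:0
step 3: dist = v0:inf,v1:16,v2:11,v3:inf,v4:28,v5:inf,v6:inf,v7:8,v8:0
step 4: dist = v0:inf,v1:16,v2:11,v3:inf,v4:28,v5:43,v6:inf,v7:8,v8:0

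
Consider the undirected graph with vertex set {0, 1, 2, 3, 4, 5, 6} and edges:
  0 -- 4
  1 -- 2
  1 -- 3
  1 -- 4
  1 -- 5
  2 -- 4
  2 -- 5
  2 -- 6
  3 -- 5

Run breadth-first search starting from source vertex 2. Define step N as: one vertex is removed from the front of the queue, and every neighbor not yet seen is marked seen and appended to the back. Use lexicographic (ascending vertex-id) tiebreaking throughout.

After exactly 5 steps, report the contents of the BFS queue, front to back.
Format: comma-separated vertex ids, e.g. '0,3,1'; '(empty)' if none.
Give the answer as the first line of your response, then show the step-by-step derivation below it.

3,0

step 1: dequeue 2; queue=[1,4,5,6]; order=2
step 2: dequeue 1; queue=[4,5,6,3]; order=2,1
step 3: dequeue 4; queue=[5,6,3,0]; order=2,1,4
step 4: dequeue 5; queue=[6,3,0]; order=2,1,4,5
step 5: dequeue 6; queue=[3,0]; order=2,1,4,5,6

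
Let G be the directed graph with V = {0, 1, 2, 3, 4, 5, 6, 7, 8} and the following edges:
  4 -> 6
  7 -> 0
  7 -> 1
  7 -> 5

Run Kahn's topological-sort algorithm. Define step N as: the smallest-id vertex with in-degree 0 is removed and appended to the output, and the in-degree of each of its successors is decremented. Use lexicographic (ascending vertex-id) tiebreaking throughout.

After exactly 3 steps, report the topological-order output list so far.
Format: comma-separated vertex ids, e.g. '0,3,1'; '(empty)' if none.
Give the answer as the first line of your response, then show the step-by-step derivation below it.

2,3,4

step 1: output 2; order=[2]; indeg=(1,1,0,0,0,1,1,0,0)
step 2: output 3; order=[2,3]; indeg=(1,1,0,0,0,1,1,0,0)
step 3: output 4; order=[2,3,4]; indeg=(1,1,0,0,0,1,0,0,0)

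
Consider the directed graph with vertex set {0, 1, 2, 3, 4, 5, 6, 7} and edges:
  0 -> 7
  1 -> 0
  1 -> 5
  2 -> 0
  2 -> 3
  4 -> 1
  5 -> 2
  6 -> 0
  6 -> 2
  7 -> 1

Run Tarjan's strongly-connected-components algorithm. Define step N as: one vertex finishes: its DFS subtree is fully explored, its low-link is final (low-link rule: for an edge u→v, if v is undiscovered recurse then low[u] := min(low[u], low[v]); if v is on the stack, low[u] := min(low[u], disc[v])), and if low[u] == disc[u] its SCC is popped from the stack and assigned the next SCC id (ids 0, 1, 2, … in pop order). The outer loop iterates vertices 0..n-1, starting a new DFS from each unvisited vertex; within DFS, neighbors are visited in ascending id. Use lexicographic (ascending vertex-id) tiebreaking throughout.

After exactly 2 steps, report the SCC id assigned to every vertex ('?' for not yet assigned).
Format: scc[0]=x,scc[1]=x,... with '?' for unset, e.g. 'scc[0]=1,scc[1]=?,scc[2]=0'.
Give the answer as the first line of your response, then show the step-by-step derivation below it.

scc[0]=?,scc[1]=?,scc[2]=?,scc[3]=0,scc[4]=?,scc[5]=?,scc[6]=?,scc[7]=?

step 1: low=(low[0]=0,low[1]=0,low[2]=0,low[3]=5,low[4]=?,low[5]=3,low[6]=?,low[7]=1); scc=(scc[0]=?,scc[1]=?,scc[2]=?,scc[3]=0,scc[4]=?,scc[5]=?,scc[6]=?,scc[7]=?)
step 2: low=(low[0]=0,low[1]=0,low[2]=0,low[3]=5,low[4]=?,low[5]=3,low[6]=?,low[7]=1); scc=(scc[0]=?,scc[1]=?,scc[2]=?,scc[3]=0,scc[4]=?,scc[5]=?,scc[6]=?,scc[7]=?)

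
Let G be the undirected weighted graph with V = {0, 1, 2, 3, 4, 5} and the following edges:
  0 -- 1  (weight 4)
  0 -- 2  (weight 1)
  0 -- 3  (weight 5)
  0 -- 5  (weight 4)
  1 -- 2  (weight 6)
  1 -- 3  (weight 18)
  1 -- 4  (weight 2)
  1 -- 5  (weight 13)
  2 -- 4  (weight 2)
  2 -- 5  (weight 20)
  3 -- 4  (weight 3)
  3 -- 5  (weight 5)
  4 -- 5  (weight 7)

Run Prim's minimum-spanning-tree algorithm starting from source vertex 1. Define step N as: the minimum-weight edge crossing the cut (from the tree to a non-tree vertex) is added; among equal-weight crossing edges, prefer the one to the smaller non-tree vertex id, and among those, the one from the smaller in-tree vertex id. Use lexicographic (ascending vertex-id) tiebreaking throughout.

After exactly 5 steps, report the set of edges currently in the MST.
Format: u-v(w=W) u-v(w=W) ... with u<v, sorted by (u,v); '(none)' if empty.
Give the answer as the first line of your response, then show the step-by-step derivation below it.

0-2(w=1) 0-5(w=4) 1-4(w=2) 2-4(w=2) 3-4(w=3)

step 1: add edge 1-4 (w=2); MST = {1-4(w=2)}
step 2: add edge 2-4 (w=2); MST = {1-4(w=2) 2-4(w=2)}
step 3: add edge 0-2 (w=1); MST = {0-2(w=1) 1-4(w=2) 2-4(w=2)}
step 4: add edge 3-4 (w=3); MST = {0-2(w=1) 1-4(w=2) 2-4(w=2) 3-4(w=3)}
step 5: add edge 0-5 (w=4); MST = {0-2(w=1) 0-5(w=4) 1-4(w=2) 2-4(w=2) 3-4(w=3)}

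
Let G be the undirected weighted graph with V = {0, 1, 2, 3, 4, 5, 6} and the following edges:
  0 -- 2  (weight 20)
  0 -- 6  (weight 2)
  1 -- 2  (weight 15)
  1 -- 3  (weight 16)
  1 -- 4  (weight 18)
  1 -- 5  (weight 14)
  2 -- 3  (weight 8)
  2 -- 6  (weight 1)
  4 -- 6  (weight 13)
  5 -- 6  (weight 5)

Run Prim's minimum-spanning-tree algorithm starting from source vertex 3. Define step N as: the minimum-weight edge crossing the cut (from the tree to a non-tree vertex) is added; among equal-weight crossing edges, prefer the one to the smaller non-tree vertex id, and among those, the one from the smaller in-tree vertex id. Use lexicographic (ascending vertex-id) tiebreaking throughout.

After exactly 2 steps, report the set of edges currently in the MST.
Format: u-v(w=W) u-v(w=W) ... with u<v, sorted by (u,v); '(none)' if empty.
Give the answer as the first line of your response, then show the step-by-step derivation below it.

2-3(w=8) 2-6(w=1)

step 1: add edge 2-3 (w=8); MST = {2-3(w=8)}
step 2: add edge 2-6 (w=1); MST = {2-3(w=8) 2-6(w=1)}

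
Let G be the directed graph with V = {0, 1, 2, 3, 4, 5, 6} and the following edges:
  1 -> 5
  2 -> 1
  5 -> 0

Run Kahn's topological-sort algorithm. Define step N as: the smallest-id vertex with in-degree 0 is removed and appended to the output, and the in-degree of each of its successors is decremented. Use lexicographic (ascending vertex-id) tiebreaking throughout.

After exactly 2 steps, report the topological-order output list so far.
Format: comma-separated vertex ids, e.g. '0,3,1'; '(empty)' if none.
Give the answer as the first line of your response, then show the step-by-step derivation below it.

2,1

step 1: output 2; order=[2]; indeg=(1,0,0,0,0,1,0)
step 2: output 1; order=[2,1]; indeg=(1,0,0,0,0,0,0)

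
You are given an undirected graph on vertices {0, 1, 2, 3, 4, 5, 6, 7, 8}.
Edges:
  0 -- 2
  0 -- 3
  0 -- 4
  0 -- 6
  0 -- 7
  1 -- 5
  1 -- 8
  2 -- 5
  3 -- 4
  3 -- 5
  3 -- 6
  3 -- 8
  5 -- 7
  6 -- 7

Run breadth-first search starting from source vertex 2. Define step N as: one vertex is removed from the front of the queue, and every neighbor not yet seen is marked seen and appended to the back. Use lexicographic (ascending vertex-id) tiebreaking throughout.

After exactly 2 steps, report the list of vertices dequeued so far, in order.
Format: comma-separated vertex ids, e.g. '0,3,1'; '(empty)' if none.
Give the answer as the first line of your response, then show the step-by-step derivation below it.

2,0

step 1: dequeue 2; queue=[0,5]; order=2
step 2: dequeue 0; queue=[5,3,4,6,7]; order=2,0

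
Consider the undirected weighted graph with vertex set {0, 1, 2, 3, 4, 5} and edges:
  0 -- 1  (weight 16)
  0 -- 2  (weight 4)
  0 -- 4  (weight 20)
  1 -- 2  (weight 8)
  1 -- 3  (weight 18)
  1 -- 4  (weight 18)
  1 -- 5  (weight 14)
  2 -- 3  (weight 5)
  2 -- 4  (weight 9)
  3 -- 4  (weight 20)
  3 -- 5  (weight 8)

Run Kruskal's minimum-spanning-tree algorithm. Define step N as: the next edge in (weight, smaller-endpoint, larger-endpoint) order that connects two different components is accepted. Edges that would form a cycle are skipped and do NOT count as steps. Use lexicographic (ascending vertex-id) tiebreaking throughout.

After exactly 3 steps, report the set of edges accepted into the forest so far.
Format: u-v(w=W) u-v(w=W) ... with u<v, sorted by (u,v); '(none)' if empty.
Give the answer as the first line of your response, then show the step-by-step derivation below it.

0-2(w=4) 1-2(w=8) 2-3(w=5)

step 1: add edge 0-2 (w=4); MST = {0-2(w=4)}
step 2: add edge 2-3 (w=5); MST = {0-2(w=4) 2-3(w=5)}
step 3: add edge 1-2 (w=8); MST = {0-2(w=4) 1-2(w=8) 2-3(w=5)}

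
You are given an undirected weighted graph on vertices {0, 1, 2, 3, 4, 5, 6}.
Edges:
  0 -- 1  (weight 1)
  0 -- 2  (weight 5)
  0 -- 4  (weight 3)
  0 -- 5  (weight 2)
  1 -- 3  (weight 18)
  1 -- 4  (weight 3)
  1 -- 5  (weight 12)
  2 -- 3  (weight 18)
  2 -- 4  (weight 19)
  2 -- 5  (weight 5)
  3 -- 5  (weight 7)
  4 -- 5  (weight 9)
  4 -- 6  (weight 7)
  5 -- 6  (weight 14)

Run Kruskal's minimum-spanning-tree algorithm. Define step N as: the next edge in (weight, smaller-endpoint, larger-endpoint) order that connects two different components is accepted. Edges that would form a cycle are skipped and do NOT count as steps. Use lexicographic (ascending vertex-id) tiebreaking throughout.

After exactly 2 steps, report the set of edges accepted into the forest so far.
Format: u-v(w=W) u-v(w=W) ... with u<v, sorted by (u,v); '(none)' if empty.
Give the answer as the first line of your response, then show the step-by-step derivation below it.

0-1(w=1) 0-5(w=2)

step 1: add edge 0-1 (w=1); MST = {0-1(w=1)}
step 2: add edge 0-5 (w=2); MST = {0-1(w=1) 0-5(w=2)}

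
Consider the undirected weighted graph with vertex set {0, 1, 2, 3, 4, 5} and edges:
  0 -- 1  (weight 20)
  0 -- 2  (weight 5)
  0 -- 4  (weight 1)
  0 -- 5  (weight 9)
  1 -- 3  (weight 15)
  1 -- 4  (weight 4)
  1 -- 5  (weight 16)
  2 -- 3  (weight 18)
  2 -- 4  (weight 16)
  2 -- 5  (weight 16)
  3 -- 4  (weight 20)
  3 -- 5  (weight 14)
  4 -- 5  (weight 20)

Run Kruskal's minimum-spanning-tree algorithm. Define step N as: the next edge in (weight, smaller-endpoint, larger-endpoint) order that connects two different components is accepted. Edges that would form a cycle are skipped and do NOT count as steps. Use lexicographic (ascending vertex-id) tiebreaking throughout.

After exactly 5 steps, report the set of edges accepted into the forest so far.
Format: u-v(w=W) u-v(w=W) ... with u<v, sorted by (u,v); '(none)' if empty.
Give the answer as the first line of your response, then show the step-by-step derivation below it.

0-2(w=5) 0-4(w=1) 0-5(w=9) 1-4(w=4) 3-5(w=14)

step 1: add edge 0-4 (w=1); MST = {0-4(w=1)}
step 2: add edge 1-4 (w=4); MST = {0-4(w=1) 1-4(w=4)}
step 3: add edge 0-2 (w=5); MST = {0-2(w=5) 0-4(w=1) 1-4(w=4)}
step 4: add edge 0-5 (w=9); MST = {0-2(w=5) 0-4(w=1) 0-5(w=9) 1-4(w=4)}
step 5: add edge 3-5 (w=14); MST = {0-2(w=5) 0-4(w=1) 0-5(w=9) 1-4(w=4) 3-5(w=14)}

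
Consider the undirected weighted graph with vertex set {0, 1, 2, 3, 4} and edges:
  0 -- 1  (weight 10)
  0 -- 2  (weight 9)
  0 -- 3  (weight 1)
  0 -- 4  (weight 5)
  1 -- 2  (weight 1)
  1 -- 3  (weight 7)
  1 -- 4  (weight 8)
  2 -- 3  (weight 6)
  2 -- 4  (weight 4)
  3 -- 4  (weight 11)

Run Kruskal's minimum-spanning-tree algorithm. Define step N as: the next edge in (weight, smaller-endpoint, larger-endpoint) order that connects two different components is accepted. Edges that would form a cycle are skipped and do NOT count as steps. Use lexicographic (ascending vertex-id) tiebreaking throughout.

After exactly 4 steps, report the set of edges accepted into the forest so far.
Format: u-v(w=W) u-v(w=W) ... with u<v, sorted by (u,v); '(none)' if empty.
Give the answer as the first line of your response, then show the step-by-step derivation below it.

0-3(w=1) 0-4(w=5) 1-2(w=1) 2-4(w=4)

step 1: add edge 0-3 (w=1); MST = {0-3(w=1)}
step 2: add edge 1-2 (w=1); MST = {0-3(w=1) 1-2(w=1)}
step 3: add edge 2-4 (w=4); MST = {0-3(w=1) 1-2(w=1) 2-4(w=4)}
step 4: add edge 0-4 (w=5); MST = {0-3(w=1) 0-4(w=5) 1-2(w=1) 2-4(w=4)}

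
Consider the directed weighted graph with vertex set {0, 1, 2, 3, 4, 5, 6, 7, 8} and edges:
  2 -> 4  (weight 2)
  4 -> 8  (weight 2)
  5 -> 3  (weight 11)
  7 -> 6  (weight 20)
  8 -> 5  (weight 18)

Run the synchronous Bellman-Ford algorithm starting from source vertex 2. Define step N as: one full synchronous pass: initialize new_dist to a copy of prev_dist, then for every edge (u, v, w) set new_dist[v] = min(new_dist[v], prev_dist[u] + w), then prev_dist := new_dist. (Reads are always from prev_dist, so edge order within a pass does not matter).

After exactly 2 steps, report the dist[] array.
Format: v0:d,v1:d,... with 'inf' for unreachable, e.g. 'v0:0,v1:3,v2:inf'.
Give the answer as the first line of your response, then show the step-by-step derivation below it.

v0:inf,v1:inf,v2:0,v3:inf,v4:2,v5:inf,v6:inf,v7:inf,v8:4

step 1: dist = v0:inf,v1:inf,v2:0,v3:inf,v4:2,v5:inf,v6:inf,v7:inf,v8:inf
step 2: dist = v0:inf,v1:inf,v2:0,v3:inf,v4:2,v5:inf,v6:inf,v7:inf,v8:4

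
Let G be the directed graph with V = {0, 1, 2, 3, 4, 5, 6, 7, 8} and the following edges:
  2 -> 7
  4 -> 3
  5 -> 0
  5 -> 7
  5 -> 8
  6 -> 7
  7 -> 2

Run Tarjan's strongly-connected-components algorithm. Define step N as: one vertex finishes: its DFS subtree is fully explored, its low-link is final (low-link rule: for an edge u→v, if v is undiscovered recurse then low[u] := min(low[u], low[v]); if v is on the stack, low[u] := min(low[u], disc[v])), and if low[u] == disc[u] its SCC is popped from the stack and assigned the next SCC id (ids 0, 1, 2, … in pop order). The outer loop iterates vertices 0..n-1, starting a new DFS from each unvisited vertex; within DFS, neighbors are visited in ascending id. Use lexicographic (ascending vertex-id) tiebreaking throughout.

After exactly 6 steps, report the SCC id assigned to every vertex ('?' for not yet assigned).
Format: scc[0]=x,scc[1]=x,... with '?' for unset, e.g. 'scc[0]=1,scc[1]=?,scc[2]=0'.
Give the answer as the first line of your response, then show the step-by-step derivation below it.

scc[0]=0,scc[1]=1,scc[2]=2,scc[3]=3,scc[4]=4,scc[5]=?,scc[6]=?,scc[7]=2,scc[8]=?

step 1: low=(low[0]=0,low[1]=?,low[2]=?,low[3]=?,low[4]=?,low[5]=?,low[6]=?,low[7]=?,low[8]=?); scc=(scc[0]=0,scc[1]=?,scc[2]=?,scc[3]=?,scc[4]=?,scc[5]=?,scc[6]=?,scc[7]=?,scc[8]=?)
step 2: low=(low[0]=0,low[1]=1,low[2]=?,low[3]=?,low[4]=?,low[5]=?,low[6]=?,low[7]=?,low[8]=?); scc=(scc[0]=0,scc[1]=1,scc[2]=?,scc[3]=?,scc[4]=?,scc[5]=?,scc[6]=?,scc[7]=?,scc[8]=?)
step 3: low=(low[0]=0,low[1]=1,low[2]=2,low[3]=?,low[4]=?,low[5]=?,low[6]=?,low[7]=2,low[8]=?); scc=(scc[0]=0,scc[1]=1,scc[2]=?,scc[3]=?,scc[4]=?,scc[5]=?,scc[6]=?,scc[7]=?,scc[8]=?)
step 4: low=(low[0]=0,low[1]=1,low[2]=2,low[3]=?,low[4]=?,low[5]=?,low[6]=?,low[7]=2,low[8]=?); scc=(scc[0]=0,scc[1]=1,scc[2]=2,scc[3]=?,scc[4]=?,scc[5]=?,scc[6]=?,scc[7]=2,scc[8]=?)
step 5: low=(low[0]=0,low[1]=1,low[2]=2,low[3]=4,low[4]=?,low[5]=?,low[6]=?,low[7]=2,low[8]=?); scc=(scc[0]=0,scc[1]=1,scc[2]=2,scc[3]=3,scc[4]=?,scc[5]=?,scc[6]=?,scc[7]=2,scc[8]=?)
step 6: low=(low[0]=0,low[1]=1,low[2]=2,low[3]=4,low[4]=5,low[5]=?,low[6]=?,low[7]=2,low[8]=?); scc=(scc[0]=0,scc[1]=1,scc[2]=2,scc[3]=3,scc[4]=4,scc[5]=?,scc[6]=?,scc[7]=2,scc[8]=?)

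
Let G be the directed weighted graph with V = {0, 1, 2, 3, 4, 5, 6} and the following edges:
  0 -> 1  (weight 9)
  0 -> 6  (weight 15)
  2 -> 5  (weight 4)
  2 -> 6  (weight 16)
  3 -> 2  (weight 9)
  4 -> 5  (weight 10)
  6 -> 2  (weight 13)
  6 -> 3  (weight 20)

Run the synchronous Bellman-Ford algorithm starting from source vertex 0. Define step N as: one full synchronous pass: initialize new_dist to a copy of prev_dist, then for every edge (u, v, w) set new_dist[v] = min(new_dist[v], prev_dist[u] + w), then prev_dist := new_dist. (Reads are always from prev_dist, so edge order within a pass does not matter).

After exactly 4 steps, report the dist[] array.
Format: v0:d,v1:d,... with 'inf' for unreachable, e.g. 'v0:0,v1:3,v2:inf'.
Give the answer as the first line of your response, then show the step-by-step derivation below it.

v0:0,v1:9,v2:28,v3:35,v4:inf,v5:32,v6:15

step 1: dist = v0:0,v1:9,v2:inf,v3:inf,v4:inf,v5:inf,v6:15
step 2: dist = v0:0,v1:9,v2:28,v3:35,v4:inf,v5:inf,v6:15
step 3: dist = v0:0,v1:9,v2:28,v3:35,v4:inf,v5:32,v6:15
step 4: dist = v0:0,v1:9,v2:28,v3:35,v4:inf,v5:32,v6:15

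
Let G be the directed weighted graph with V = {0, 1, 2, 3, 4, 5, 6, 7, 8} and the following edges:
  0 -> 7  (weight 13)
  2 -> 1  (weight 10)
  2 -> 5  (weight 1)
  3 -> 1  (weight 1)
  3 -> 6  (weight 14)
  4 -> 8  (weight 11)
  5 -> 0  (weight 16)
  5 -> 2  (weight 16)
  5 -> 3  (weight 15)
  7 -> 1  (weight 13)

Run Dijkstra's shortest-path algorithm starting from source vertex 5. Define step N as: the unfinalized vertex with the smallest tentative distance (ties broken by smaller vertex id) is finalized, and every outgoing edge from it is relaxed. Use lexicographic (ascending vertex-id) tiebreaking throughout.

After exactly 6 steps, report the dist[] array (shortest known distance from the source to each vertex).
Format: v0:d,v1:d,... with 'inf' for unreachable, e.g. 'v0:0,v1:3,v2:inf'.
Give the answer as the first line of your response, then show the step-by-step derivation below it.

v0:16,v1:16,v2:16,v3:15,v4:inf,v5:0,v6:29,v7:29,v8:inf

step 1: dist = v0:16,v1:inf,v2:16,v3:15,v4:inf,v5:0,v6:inf,v7:inf,v8:inf
step 2: dist = v0:16,v1:16,v2:16,v3:15,v4:inf,v5:0,v6:29,v7:inf,v8:inf
step 3: dist = v0:16,v1:16,v2:16,v3:15,v4:inf,v5:0,v6:29,v7:29,v8:inf
step 4: dist = v0:16,v1:16,v2:16,v3:15,v4:inf,v5:0,v6:29,v7:29,v8:inf
step 5: dist = v0:16,v1:16,v2:16,v3:15,v4:inf,v5:0,v6:29,v7:29,v8:inf
step 6: dist = v0:16,v1:16,v2:16,v3:15,v4:inf,v5:0,v6:29,v7:29,v8:inf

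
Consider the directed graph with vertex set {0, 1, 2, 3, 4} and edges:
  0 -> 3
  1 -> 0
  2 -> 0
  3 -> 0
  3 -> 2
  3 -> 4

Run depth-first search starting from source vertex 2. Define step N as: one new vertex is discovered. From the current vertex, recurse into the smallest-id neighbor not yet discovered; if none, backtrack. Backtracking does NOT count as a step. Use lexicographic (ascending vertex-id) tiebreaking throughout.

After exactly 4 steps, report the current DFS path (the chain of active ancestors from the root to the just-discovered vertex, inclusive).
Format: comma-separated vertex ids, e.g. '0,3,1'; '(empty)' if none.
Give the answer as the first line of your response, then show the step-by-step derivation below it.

2,0,3,4

step 1: discover 2; path=2; order=2
step 2: discover 0; path=2>0; order=2,0
step 3: discover 3; path=2>0>3; order=2,0,3
step 4: discover 4; path=2>0>3>4; order=2,0,3,4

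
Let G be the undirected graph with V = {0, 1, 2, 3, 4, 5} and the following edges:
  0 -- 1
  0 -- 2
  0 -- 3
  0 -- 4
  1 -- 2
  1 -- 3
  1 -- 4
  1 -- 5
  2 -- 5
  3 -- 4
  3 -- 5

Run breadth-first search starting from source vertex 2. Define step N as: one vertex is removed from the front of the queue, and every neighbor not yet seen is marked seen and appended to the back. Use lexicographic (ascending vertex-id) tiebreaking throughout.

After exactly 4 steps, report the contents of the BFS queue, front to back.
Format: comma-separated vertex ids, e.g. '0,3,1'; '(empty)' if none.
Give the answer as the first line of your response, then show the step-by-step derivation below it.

3,4

step 1: dequeue 2; queue=[0,1,5]; order=2
step 2: dequeue 0; queue=[1,5,3,4]; order=2,0
step 3: dequeue 1; queue=[5,3,4]; order=2,0,1
step 4: dequeue 5; queue=[3,4]; order=2,0,1,5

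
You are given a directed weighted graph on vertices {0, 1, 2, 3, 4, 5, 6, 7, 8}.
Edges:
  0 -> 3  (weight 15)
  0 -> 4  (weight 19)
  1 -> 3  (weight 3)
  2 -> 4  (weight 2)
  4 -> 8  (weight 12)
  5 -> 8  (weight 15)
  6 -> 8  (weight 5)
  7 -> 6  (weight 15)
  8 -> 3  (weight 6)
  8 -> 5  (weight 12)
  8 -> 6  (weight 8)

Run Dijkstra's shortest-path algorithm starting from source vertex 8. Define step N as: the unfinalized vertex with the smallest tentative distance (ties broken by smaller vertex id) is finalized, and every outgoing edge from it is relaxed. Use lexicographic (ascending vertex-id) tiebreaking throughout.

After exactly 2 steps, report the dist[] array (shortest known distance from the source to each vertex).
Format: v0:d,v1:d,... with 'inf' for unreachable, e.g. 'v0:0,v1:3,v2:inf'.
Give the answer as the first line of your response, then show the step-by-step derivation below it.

v0:inf,v1:inf,v2:inf,v3:6,v4:inf,v5:12,v6:8,v7:inf,v8:0

step 1: dist = v0:inf,v1:inf,v2:inf,v3:6,v4:inf,v5:12,v6:8,v7:inf,v8:0
step 2: dist = v0:inf,v1:inf,v2:inf,v3:6,v4:inf,v5:12,v6:8,v7:inf,v8:0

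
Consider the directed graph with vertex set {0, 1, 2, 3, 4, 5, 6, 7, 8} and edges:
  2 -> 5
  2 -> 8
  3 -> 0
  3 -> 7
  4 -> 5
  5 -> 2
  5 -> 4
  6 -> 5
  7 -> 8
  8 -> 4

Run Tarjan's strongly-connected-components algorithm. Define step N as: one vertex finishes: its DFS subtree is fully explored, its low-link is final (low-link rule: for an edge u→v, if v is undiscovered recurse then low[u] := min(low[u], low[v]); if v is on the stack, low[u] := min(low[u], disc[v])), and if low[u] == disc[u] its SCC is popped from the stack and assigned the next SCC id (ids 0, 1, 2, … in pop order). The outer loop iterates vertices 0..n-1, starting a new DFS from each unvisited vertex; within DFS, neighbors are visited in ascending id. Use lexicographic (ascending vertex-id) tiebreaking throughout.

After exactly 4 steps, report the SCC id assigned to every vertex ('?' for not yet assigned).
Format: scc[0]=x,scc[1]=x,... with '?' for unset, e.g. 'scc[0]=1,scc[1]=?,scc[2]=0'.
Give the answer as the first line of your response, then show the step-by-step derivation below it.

scc[0]=0,scc[1]=1,scc[2]=?,scc[3]=?,scc[4]=?,scc[5]=?,scc[6]=?,scc[7]=?,scc[8]=?

step 1: low=(low[0]=0,low[1]=?,low[2]=?,low[3]=?,low[4]=?,low[5]=?,low[6]=?,low[7]=?,low[8]=?); scc=(scc[0]=0,scc[1]=?,scc[2]=?,scc[3]=?,scc[4]=?,scc[5]=?,scc[6]=?,scc[7]=?,scc[8]=?)
step 2: low=(low[0]=0,low[1]=1,low[2]=?,low[3]=?,low[4]=?,low[5]=?,low[6]=?,low[7]=?,low[8]=?); scc=(scc[0]=0,scc[1]=1,scc[2]=?,scc[3]=?,scc[4]=?,scc[5]=?,scc[6]=?,scc[7]=?,scc[8]=?)
step 3: low=(low[0]=0,low[1]=1,low[2]=2,low[3]=?,low[4]=3,low[5]=2,low[6]=?,low[7]=?,low[8]=?); scc=(scc[0]=0,scc[1]=1,scc[2]=?,scc[3]=?,scc[4]=?,scc[5]=?,scc[6]=?,scc[7]=?,scc[8]=?)
step 4: low=(low[0]=0,low[1]=1,low[2]=2,low[3]=?,low[4]=3,low[5]=2,low[6]=?,low[7]=?,low[8]=?); scc=(scc[0]=0,scc[1]=1,scc[2]=?,scc[3]=?,scc[4]=?,scc[5]=?,scc[6]=?,scc[7]=?,scc[8]=?)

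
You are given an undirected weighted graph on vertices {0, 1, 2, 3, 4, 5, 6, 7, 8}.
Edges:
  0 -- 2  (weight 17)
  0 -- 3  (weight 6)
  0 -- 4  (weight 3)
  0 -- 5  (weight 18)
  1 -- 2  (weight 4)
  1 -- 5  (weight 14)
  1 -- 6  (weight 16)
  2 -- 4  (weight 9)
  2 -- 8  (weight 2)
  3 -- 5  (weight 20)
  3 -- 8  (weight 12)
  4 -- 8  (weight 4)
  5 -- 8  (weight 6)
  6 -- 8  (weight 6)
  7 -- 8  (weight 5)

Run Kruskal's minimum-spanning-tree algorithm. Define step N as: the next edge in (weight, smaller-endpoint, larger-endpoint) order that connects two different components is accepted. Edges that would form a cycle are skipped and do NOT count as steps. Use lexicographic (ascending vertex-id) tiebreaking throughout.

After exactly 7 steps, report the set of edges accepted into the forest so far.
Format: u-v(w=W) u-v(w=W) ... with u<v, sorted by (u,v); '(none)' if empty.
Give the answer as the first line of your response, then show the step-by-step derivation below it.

0-3(w=6) 0-4(w=3) 1-2(w=4) 2-8(w=2) 4-8(w=4) 5-8(w=6) 7-8(w=5)

step 1: add edge 2-8 (w=2); MST = {2-8(w=2)}
step 2: add edge 0-4 (w=3); MST = {0-4(w=3) 2-8(w=2)}
step 3: add edge 1-2 (w=4); MST = {0-4(w=3) 1-2(w=4) 2-8(w=2)}
step 4: add edge 4-8 (w=4); MST = {0-4(w=3) 1-2(w=4) 2-8(w=2) 4-8(w=4)}
step 5: add edge 7-8 (w=5); MST = {0-4(w=3) 1-2(w=4) 2-8(w=2) 4-8(w=4) 7-8(w=5)}
step 6: add edge 0-3 (w=6); MST = {0-3(w=6) 0-4(w=3) 1-2(w=4) 2-8(w=2) 4-8(w=4) 7-8(w=5)}
step 7: add edge 5-8 (w=6); MST = {0-3(w=6) 0-4(w=3) 1-2(w=4) 2-8(w=2) 4-8(w=4) 5-8(w=6) 7-8(w=5)}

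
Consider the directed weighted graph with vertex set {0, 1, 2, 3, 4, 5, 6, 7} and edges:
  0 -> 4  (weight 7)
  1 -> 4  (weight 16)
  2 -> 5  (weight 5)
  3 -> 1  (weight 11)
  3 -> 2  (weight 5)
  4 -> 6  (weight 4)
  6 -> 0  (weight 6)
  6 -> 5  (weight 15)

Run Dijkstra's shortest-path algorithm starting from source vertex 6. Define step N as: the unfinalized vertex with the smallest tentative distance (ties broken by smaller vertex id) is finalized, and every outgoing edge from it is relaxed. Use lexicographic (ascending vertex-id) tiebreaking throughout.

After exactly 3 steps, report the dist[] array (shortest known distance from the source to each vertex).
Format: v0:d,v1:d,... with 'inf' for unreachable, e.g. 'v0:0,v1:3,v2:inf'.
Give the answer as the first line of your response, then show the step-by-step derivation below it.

v0:6,v1:inf,v2:inf,v3:inf,v4:13,v5:15,v6:0,v7:inf

step 1: dist = v0:6,v1:inf,v2:inf,v3:inf,v4:inf,v5:15,v6:0,v7:inf
step 2: dist = v0:6,v1:inf,v2:inf,v3:inf,v4:13,v5:15,v6:0,v7:inf
step 3: dist = v0:6,v1:inf,v2:inf,v3:inf,v4:13,v5:15,v6:0,v7:inf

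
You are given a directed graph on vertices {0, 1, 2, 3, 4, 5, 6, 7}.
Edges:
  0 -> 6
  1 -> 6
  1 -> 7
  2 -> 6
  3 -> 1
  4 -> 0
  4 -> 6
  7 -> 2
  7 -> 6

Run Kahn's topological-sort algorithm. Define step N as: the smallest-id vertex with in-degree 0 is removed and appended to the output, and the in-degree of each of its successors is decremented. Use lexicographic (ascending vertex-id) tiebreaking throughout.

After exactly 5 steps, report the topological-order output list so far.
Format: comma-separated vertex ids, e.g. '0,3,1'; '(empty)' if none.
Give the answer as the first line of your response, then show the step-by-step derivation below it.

3,1,4,0,5

step 1: output 3; order=[3]; indeg=(1,0,1,0,0,0,5,1)
step 2: output 1; order=[3,1]; indeg=(1,0,1,0,0,0,4,0)
step 3: output 4; order=[3,1,4]; indeg=(0,0,1,0,0,0,3,0)
step 4: output 0; order=[3,1,4,0]; indeg=(0,0,1,0,0,0,2,0)
step 5: output 5; order=[3,1,4,0,5]; indeg=(0,0,1,0,0,0,2,0)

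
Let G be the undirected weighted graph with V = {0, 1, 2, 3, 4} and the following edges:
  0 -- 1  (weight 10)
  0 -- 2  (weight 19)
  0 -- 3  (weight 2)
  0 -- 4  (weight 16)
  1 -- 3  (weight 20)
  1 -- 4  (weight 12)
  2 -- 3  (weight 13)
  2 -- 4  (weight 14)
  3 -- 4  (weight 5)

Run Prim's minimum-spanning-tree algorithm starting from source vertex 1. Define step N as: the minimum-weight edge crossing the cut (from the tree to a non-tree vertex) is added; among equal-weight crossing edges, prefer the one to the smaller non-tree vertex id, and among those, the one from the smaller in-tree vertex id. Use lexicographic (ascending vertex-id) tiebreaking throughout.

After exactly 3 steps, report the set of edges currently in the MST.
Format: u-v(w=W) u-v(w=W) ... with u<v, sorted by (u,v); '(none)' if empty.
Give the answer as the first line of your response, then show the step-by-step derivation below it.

0-1(w=10) 0-3(w=2) 3-4(w=5)

step 1: add edge 0-1 (w=10); MST = {0-1(w=10)}
step 2: add edge 0-3 (w=2); MST = {0-1(w=10) 0-3(w=2)}
step 3: add edge 3-4 (w=5); MST = {0-1(w=10) 0-3(w=2) 3-4(w=5)}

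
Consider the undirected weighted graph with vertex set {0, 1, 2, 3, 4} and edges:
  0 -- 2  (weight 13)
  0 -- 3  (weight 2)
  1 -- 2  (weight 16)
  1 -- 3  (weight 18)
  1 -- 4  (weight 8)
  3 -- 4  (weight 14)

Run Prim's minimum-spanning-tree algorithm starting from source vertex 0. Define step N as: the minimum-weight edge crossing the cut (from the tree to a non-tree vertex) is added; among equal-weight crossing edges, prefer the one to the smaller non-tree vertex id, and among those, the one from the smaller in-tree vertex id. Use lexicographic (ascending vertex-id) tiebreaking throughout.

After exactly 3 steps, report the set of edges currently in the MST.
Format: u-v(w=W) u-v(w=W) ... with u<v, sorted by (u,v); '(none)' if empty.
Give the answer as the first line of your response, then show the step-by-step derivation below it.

0-2(w=13) 0-3(w=2) 3-4(w=14)

step 1: add edge 0-3 (w=2); MST = {0-3(w=2)}
step 2: add edge 0-2 (w=13); MST = {0-2(w=13) 0-3(w=2)}
step 3: add edge 3-4 (w=14); MST = {0-2(w=13) 0-3(w=2) 3-4(w=14)}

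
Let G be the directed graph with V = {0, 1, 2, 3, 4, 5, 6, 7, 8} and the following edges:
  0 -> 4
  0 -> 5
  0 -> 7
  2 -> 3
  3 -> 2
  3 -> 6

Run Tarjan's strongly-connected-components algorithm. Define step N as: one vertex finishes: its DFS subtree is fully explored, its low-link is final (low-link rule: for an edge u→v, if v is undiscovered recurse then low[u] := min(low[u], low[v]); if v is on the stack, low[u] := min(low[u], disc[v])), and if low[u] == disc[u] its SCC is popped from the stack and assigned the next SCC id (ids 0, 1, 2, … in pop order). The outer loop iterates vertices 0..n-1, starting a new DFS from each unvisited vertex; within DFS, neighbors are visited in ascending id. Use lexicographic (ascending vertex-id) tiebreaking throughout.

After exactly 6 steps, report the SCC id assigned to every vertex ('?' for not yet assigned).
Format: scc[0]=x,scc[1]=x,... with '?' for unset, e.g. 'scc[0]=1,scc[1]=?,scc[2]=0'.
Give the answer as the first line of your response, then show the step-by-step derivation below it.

scc[0]=3,scc[1]=4,scc[2]=?,scc[3]=?,scc[4]=0,scc[5]=1,scc[6]=5,scc[7]=2,scc[8]=?

step 1: low=(low[0]=0,low[1]=?,low[2]=?,low[3]=?,low[4]=1,low[5]=?,low[6]=?,low[7]=?,low[8]=?); scc=(scc[0]=?,scc[1]=?,scc[2]=?,scc[3]=?,scc[4]=0,scc[5]=?,scc[6]=?,scc[7]=?,scc[8]=?)
step 2: low=(low[0]=0,low[1]=?,low[2]=?,low[3]=?,low[4]=1,low[5]=2,low[6]=?,low[7]=?,low[8]=?); scc=(scc[0]=?,scc[1]=?,scc[2]=?,scc[3]=?,scc[4]=0,scc[5]=1,scc[6]=?,scc[7]=?,scc[8]=?)
step 3: low=(low[0]=0,low[1]=?,low[2]=?,low[3]=?,low[4]=1,low[5]=2,low[6]=?,low[7]=3,low[8]=?); scc=(scc[0]=?,scc[1]=?,scc[2]=?,scc[3]=?,scc[4]=0,scc[5]=1,scc[6]=?,scc[7]=2,scc[8]=?)
step 4: low=(low[0]=0,low[1]=?,low[2]=?,low[3]=?,low[4]=1,low[5]=2,low[6]=?,low[7]=3,low[8]=?); scc=(scc[0]=3,scc[1]=?,scc[2]=?,scc[3]=?,scc[4]=0,scc[5]=1,scc[6]=?,scc[7]=2,scc[8]=?)
step 5: low=(low[0]=0,low[1]=4,low[2]=?,low[3]=?,low[4]=1,low[5]=2,low[6]=?,low[7]=3,low[8]=?); scc=(scc[0]=3,scc[1]=4,scc[2]=?,scc[3]=?,scc[4]=0,scc[5]=1,scc[6]=?,scc[7]=2,scc[8]=?)
step 6: low=(low[0]=0,low[1]=4,low[2]=5,low[3]=5,low[4]=1,low[5]=2,low[6]=7,low[7]=3,low[8]=?); scc=(scc[0]=3,scc[1]=4,scc[2]=?,scc[3]=?,scc[4]=0,scc[5]=1,scc[6]=5,scc[7]=2,scc[8]=?)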